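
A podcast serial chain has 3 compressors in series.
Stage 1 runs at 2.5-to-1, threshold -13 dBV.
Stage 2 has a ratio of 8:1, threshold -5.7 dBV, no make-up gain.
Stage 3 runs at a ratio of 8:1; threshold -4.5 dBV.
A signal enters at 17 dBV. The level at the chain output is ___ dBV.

-5.1125 dBV

Stage 1: 30 dB above -13 dBV, reduced 2.5:1 to 12 dB above → -1 dBV.
Stage 2: -1 dBV is 4.7 dB over -5.7 dBV; at 8:1 that becomes 0.5875 dB over, giving -5.1125 dBV.
Stage 3: -5.1125 dBV ≤ -4.5 dBV, so stage 3 doesn't engage; output -5.1125 dBV.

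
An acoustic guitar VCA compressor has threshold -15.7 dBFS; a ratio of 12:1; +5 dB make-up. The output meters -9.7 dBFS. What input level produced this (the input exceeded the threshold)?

Before make-up, the level was -9.7 − 5 = -14.7 dBFS.
The compressed level sits -14.7 − (-15.7) = 1 dB over threshold.
Undo the ratio: input overshoot = 1 × 12 = 12 dB, giving input = -3.7 dBFS.

-3.7 dBFS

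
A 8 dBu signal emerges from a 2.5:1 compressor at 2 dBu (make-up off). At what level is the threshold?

-2 dBu

Input is 10 dB above T (since output overshoot × R = input overshoot: (2 − T)·2.5 = 8 − T gives T = -2 dBu).
Check: -2 + (8 − (-2))/2.5 = -2 + 4 = 2 dBu. ✓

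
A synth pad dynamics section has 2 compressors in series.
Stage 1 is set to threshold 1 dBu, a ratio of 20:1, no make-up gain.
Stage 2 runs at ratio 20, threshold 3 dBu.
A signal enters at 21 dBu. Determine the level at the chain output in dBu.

Stage 1: 20 dB above 1 dBu, reduced 20:1 to 1 dB above → 2 dBu.
Stage 2: 2 dBu is at or below the 3 dBu threshold — no compression; output 2 dBu.

2 dBu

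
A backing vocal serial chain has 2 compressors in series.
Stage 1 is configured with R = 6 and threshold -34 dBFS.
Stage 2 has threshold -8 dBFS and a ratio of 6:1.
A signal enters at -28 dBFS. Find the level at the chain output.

Stage 1: overshoot 6 dB → 6/6 = 1 dB → -33 dBFS.
Stage 2: below threshold (-33 ≤ -8); passes unchanged; output -33 dBFS.

-33 dBFS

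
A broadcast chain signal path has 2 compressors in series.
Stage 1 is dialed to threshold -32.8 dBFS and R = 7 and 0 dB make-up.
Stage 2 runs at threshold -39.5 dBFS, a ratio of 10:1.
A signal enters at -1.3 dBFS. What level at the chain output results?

Stage 1: 31.5 dB above -32.8 dBFS, reduced 7:1 to 4.5 dB above → -28.3 dBFS.
Stage 2: 11.2 dB above -39.5 dBFS, reduced 10:1 to 1.12 dB above → -38.38 dBFS.

-38.38 dBFS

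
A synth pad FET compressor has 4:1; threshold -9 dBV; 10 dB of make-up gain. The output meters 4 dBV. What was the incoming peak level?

Stripping the +10 dB make-up gives -6 dBV at the gain stage.
That's 3 dB above the -9 dBV threshold.
Before 4:1 compression the overshoot was 3 × 4 = 12 dB, so input = -9 + 12 = 3 dBV.

3 dBV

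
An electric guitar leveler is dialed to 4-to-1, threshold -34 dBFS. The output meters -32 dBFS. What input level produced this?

That's 2 dB above the -34 dBFS threshold.
Before 4:1 compression the overshoot was 2 × 4 = 8 dB, so input = -34 + 8 = -26 dBFS.

-26 dBFS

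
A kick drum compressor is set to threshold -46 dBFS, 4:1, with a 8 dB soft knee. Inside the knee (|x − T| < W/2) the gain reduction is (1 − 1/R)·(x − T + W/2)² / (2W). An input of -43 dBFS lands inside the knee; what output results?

x − T + W/2 = -43 − (-46) + 4 = 7.
GR = (1 − 1/4) × 7² / 16 = 0.75 × 49 / 16 = 2.296875 dB.
Output = -43 − 2.296875 = -45.296875 dBFS.

-45.296875 dBFS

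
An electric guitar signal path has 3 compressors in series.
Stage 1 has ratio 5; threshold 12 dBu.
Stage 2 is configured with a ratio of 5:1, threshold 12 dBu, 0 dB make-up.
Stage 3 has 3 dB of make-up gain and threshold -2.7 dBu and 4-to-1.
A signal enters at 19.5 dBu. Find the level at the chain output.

4.05 dBu

Stage 1: 19.5 dBu is 7.5 dB over 12 dBu; at 5:1 that becomes 1.5 dB over, giving 13.5 dBu.
Stage 2: overshoot 1.5 dB → 1.5/5 = 0.3 dB → 12.3 dBu.
Stage 3: 12.3 dBu is 15 dB over -2.7 dBu; at 4:1 that becomes 3.75 dB over, giving 1.05 dBu; +3 dB make-up → 4.05 dBu.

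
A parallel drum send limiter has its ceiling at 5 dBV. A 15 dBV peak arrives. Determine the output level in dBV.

At ∞:1, everything above 5 dBV is held at the ceiling.

5 dBV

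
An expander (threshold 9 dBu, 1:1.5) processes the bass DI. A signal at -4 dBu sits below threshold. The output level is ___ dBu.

Undershoot = 9 − (-4) = 13 dB.
At 1:1.5, that expands to 19.5 dB under threshold.
Output = 9 − 19.5 = -10.5 dBu.

-10.5 dBu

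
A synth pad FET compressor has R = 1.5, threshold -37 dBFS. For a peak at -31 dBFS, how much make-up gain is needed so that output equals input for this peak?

2 dB

Without make-up, output = threshold + overshoot/1.5 = -37 + 4 = -33 dBFS.
Gap to target: 2 dB.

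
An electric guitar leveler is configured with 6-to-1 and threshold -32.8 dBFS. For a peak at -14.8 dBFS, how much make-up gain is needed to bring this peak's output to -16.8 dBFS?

13 dB

The peak compresses to -32.8 + 18/6 = -29.8 dBFS.
To reach -16.8 dBFS requires -16.8 − (-29.8) = 13 dB of make-up.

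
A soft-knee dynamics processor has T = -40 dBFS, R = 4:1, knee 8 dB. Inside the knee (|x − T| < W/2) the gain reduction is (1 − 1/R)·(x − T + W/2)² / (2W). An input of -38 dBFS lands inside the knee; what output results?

x − T + W/2 = -38 − (-40) + 4 = 6.
GR = (1 − 1/4) × 6² / 16 = 0.75 × 36 / 16 = 1.6875 dB.
Output = -38 − 1.6875 = -39.6875 dBFS.

-39.6875 dBFS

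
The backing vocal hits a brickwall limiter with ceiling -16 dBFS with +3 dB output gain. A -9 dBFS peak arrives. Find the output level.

A brickwall limiter is an ∞:1 compressor: any input above the ceiling is clamped to -16 dBFS.
Output gain then adds 3 dB: -16 + 3 = -13 dBFS.

-13 dBFS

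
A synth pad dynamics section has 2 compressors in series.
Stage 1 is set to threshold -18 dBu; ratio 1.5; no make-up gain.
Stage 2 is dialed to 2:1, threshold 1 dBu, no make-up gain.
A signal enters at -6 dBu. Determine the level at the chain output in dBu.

Stage 1: 12 dB above -18 dBu, reduced 1.5:1 to 8 dB above → -10 dBu.
Stage 2: -10 dBu is at or below the 1 dBu threshold — no compression; output -10 dBu.

-10 dBu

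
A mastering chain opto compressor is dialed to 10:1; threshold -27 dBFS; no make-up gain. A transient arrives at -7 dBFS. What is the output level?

The input is 20 dB above the -27 dBFS threshold.
The 20 dB excess becomes 2 dB after 10:1 reduction.
Output = -27 + 2 = -25 dBFS.

-25 dBFS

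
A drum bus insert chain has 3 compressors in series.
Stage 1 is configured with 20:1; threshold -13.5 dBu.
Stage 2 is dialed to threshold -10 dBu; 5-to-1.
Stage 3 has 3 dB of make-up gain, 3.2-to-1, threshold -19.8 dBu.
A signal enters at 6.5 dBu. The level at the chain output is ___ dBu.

Stage 1: overshoot 20 dB → 20/20 = 1 dB → -12.5 dBu.
Stage 2: -12.5 dBu is at or below the -10 dBu threshold — no compression; output -12.5 dBu.
Stage 3: overshoot 7.3 dB → 7.3/3.2 = 2.28125 dB → -17.51875 dBu; +3 dB make-up → -14.51875 dBu.

-14.51875 dBu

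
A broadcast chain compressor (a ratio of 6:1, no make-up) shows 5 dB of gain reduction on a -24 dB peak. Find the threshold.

Gain reduction = -24 − (-29) = 5 dB; output overshoot = GR / (R − 1) = 5 / 5 = 1 dB.
Threshold = output − output overshoot = -29 − 1 = -30 dB.

-30 dB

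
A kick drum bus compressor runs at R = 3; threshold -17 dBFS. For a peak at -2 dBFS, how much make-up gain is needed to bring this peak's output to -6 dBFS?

6 dB

Without make-up, output = threshold + overshoot/3 = -17 + 5 = -12 dBFS.
Gap to target: 6 dB.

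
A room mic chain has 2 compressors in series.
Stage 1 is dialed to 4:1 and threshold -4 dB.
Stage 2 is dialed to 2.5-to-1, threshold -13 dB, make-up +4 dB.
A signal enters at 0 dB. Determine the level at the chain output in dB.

-5 dB

Stage 1: overshoot 4 dB → 4/4 = 1 dB → -3 dB.
Stage 2: 10 dB above -13 dB, reduced 2.5:1 to 4 dB above → -9 dB; +4 dB make-up → -5 dB.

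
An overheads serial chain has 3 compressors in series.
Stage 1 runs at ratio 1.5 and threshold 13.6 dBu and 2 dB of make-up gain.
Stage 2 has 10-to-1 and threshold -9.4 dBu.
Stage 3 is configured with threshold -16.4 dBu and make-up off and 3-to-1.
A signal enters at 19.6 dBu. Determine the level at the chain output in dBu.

Stage 1: overshoot 6 dB → 6/1.5 = 4 dB → 17.6 dBu; +2 dB make-up → 19.6 dBu.
Stage 2: 19.6 dBu is 29 dB over -9.4 dBu; at 10:1 that becomes 2.9 dB over, giving -6.5 dBu.
Stage 3: -6.5 dBu is 9.9 dB over -16.4 dBu; at 3:1 that becomes 3.3 dB over, giving -13.1 dBu.

-13.1 dBu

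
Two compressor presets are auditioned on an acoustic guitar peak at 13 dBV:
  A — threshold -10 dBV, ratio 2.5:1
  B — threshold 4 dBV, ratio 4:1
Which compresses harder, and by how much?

A: GR = 23 − 23/2.5 = 13.8 dB.
B: GR = 9 − 9/4 = 6.75 dB.
Difference: 7.05 dB in favour of A.

A, by 7.05 dB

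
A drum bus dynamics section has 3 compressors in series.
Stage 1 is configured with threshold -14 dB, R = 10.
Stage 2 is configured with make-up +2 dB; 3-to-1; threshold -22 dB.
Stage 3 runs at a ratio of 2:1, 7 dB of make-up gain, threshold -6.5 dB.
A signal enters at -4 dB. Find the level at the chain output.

-10 dB

Stage 1: -4 dB is 10 dB over -14 dB; at 10:1 that becomes 1 dB over, giving -13 dB.
Stage 2: overshoot 9 dB → 9/3 = 3 dB → -19 dB; +2 dB make-up → -17 dB.
Stage 3: below threshold (-17 ≤ -6.5); passes unchanged; make-up brings it to -10 dB.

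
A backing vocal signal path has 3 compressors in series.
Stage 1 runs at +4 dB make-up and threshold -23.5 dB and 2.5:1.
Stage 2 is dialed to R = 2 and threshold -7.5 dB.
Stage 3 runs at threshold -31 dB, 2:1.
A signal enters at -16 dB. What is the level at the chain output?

Stage 1: 7.5 dB above -23.5 dB, reduced 2.5:1 to 3 dB above → -20.5 dB; +4 dB make-up → -16.5 dB.
Stage 2: -16.5 dB is at or below the -7.5 dB threshold — no compression; output -16.5 dB.
Stage 3: 14.5 dB above -31 dB, reduced 2:1 to 7.25 dB above → -23.75 dB.

-23.75 dB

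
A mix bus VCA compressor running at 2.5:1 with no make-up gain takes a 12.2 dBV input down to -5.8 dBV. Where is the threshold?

-17.8 dBV

Let T be the threshold. Output overshoot = (input overshoot)/R, so -5.8 − T = (12.2 − T)/2.5.
2.5·(-5.8 − T) = 12.2 − T → 1.5·T = -14.5 − 12.2 = -26.7.
T = -26.7/1.5 = -17.8 dBV.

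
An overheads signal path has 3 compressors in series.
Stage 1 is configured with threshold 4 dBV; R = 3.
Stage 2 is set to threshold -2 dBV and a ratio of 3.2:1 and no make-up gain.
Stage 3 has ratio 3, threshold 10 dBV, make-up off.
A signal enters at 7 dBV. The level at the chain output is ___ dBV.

0.1875 dBV

Stage 1: overshoot 3 dB → 3/3 = 1 dB → 5 dBV.
Stage 2: 7 dB above -2 dBV, reduced 3.2:1 to 2.1875 dB above → 0.1875 dBV.
Stage 3: 0.1875 dBV ≤ 10 dBV, so stage 3 doesn't engage; output 0.1875 dBV.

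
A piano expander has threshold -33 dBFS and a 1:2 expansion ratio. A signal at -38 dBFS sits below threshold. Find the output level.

The input is 5 dB below the -33 dBFS threshold.
A 1:2 expander multiplies undershoot by 2: 5 × 2 = 10 dB below threshold.
Output = -33 − 10 = -43 dBFS.

-43 dBFS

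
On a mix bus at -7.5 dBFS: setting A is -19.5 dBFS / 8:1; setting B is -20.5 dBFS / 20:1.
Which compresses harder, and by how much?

B, by 1.85 dB

A: 12 dB over, compressed to 1.5 dB over, so 10.5 dB of GR.
B: 13 dB over, compressed to 0.65 dB over, so 12.35 dB of GR.
Difference: 1.85 dB in favour of B.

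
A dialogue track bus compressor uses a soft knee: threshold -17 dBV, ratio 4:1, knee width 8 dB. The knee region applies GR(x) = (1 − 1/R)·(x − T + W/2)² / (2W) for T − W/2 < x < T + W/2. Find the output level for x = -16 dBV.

x − T + W/2 = -16 − (-17) + 4 = 5.
GR = (1 − 1/4) × 5² / 16 = 0.75 × 25 / 16 = 1.171875 dB.
Output = -16 − 1.171875 = -17.171875 dBV.

-17.171875 dBV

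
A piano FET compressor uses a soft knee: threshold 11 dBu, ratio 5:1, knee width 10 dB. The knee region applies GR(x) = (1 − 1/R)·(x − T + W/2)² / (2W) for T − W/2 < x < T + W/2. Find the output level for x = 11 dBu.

x − T + W/2 = 11 − 11 + 5 = 5.
GR = (1 − 1/5) × 5² / 20 = 0.8 × 25 / 20 = 1 dB.
Output = 11 − 1 = 10 dBu.

10 dBu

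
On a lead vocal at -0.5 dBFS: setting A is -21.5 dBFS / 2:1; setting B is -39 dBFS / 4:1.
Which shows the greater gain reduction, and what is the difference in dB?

A: GR = 21 − 21/2 = 10.5 dB.
B: GR = 38.5 − 38.5/4 = 28.875 dB.
Difference: 18.375 dB in favour of B.

B, by 18.375 dB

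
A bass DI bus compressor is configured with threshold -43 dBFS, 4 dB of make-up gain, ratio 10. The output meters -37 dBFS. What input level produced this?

Before make-up, the level was -37 − 4 = -41 dBFS.
The compressed level sits -41 − (-43) = 2 dB over threshold.
Before 10:1 compression the overshoot was 2 × 10 = 20 dB, so input = -43 + 20 = -23 dBFS.

-23 dBFS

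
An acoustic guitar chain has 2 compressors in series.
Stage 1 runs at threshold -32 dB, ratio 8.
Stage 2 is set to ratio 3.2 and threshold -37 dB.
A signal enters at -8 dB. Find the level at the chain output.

-34.5 dB

Stage 1: 24 dB above -32 dB, reduced 8:1 to 3 dB above → -29 dB.
Stage 2: 8 dB above -37 dB, reduced 3.2:1 to 2.5 dB above → -34.5 dB.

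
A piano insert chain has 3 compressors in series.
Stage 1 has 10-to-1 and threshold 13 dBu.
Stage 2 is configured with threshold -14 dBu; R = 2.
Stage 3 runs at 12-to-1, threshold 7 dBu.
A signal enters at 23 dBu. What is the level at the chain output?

Stage 1: 10 dB above 13 dBu, reduced 10:1 to 1 dB above → 14 dBu.
Stage 2: overshoot 28 dB → 28/2 = 14 dB → 0 dBu.
Stage 3: 0 dBu ≤ 7 dBu, so stage 3 doesn't engage; output 0 dBu.

0 dBu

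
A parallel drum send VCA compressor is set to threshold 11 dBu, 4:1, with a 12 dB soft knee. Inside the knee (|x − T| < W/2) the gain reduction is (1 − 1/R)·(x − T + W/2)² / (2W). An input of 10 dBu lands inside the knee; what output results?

9.21875 dBu

x − T + W/2 = 10 − 11 + 6 = 5.
GR = (1 − 1/4) × 5² / 24 = 0.75 × 25 / 24 = 0.78125 dB.
Output = 10 − 0.78125 = 9.21875 dBu.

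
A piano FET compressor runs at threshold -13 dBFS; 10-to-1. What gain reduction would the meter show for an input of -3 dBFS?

-3 dBFS exceeds the threshold by 10 dB.
A 10:1 ratio leaves 1 dB of that excess.
So the signal is attenuated by 10 − 1 = 9 dB.

9 dB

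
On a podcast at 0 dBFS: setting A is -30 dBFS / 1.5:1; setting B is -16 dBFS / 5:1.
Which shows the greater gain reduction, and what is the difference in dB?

B, by 2.8 dB

A: overshoot 30 dB → output overshoot 20 dB → GR 10 dB.
B: overshoot 16 dB → output overshoot 3.2 dB → GR 12.8 dB.
B applies 2.8 dB more gain reduction.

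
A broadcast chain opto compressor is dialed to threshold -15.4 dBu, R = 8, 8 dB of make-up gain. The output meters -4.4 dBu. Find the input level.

8.6 dBu

Before make-up, the level was -4.4 − 8 = -12.4 dBu.
Post-compression overshoot = -12.4 − (-15.4) = 3 dB.
Undo the ratio: input overshoot = 3 × 8 = 24 dB, giving input = 8.6 dBu.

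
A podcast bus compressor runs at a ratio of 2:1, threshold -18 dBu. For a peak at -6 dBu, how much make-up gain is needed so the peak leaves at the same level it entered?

Overshoot 12 dB → 12/2 = 6 dB after compression, so the compressed level is -18 + 6 = -12 dBu.
Make-up = target − compressed = -6 − (-12) = 6 dB.

6 dB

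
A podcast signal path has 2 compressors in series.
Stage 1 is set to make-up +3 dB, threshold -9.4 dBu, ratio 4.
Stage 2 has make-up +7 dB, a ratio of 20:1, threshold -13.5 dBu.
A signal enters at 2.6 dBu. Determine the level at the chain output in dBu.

Stage 1: overshoot 12 dB → 12/4 = 3 dB → -6.4 dBu; +3 dB make-up → -3.4 dBu.
Stage 2: -3.4 dBu is 10.1 dB over -13.5 dBu; at 20:1 that becomes 0.505 dB over, giving -12.995 dBu; +7 dB make-up → -5.995 dBu.

-5.995 dBu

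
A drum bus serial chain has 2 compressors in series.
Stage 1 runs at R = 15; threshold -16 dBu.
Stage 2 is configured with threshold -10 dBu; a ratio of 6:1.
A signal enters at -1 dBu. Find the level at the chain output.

-15 dBu

Stage 1: 15 dB above -16 dBu, reduced 15:1 to 1 dB above → -15 dBu.
Stage 2: below threshold (-15 ≤ -10); passes unchanged; output -15 dBu.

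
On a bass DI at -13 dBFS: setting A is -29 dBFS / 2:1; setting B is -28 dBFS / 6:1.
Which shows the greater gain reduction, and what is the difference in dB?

A: 16 dB over, compressed to 8 dB over, so 8 dB of GR.
B: 15 dB over, compressed to 2.5 dB over, so 12.5 dB of GR.
B applies 4.5 dB more gain reduction.

B, by 4.5 dB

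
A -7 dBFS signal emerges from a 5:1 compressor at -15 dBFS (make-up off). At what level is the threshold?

Gain reduction = -7 − (-15) = 8 dB; output overshoot = GR / (R − 1) = 8 / 4 = 2 dB.
Threshold = output − output overshoot = -15 − 2 = -17 dBFS.

-17 dBFS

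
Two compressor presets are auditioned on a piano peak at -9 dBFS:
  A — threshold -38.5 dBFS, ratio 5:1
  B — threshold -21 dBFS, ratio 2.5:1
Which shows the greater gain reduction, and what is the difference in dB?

A: 29.5 dB over, compressed to 5.9 dB over, so 23.6 dB of GR.
B: 12 dB over, compressed to 4.8 dB over, so 7.2 dB of GR.
A reduces 16.4 dB more.

A, by 16.4 dB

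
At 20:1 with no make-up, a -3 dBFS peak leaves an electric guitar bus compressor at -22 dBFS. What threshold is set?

-23 dBFS

Input is 20 dB above T (since output overshoot × R = input overshoot: (-22 − T)·20 = -3 − T gives T = -23 dBFS).
Check: -23 + (-3 − (-23))/20 = -23 + 1 = -22 dBFS. ✓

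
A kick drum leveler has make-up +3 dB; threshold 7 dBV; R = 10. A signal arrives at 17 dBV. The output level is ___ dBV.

11 dBV

The input is 10 dB above the 7 dBV threshold.
10:1 compression reduces that to 10/10 = 1 dB over.
That puts the output at 8 dBV; make-up adds 3 dB, giving 11 dBV.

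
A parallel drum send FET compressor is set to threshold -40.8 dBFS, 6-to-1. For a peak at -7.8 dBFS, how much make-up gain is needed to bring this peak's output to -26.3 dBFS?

The peak compresses to -40.8 + 33/6 = -35.3 dBFS.
To reach -26.3 dBFS requires -26.3 − (-35.3) = 9 dB of make-up.

9 dB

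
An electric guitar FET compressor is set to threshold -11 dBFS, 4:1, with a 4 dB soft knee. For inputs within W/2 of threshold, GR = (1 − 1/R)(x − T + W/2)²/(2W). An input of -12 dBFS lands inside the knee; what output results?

-12.09375 dBFS

x − T + W/2 = -12 − (-11) + 2 = 1.
GR = (1 − 1/4) × 1² / 8 = 0.75 × 1 / 8 = 0.09375 dB.
Output = -12 − 0.09375 = -12.09375 dBFS.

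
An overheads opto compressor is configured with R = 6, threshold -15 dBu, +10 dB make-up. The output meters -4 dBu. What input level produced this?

-9 dBu

Stripping the +10 dB make-up gives -14 dBu at the gain stage.
That's 1 dB above the -15 dBu threshold.
Before 6:1 compression the overshoot was 1 × 6 = 6 dB, so input = -15 + 6 = -9 dBu.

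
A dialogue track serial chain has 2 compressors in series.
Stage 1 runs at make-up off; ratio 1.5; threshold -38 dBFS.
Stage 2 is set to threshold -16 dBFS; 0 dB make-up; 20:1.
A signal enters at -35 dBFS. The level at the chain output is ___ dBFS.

-36 dBFS

Stage 1: overshoot 3 dB → 3/1.5 = 2 dB → -36 dBFS.
Stage 2: -36 dBFS is at or below the -16 dBFS threshold — no compression; output -36 dBFS.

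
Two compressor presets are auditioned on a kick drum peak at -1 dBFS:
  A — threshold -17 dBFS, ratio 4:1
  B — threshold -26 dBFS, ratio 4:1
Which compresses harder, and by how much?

A: GR = 16 − 16/4 = 12 dB.
B: GR = 25 − 25/4 = 18.75 dB.
B applies 6.75 dB more gain reduction.

B, by 6.75 dB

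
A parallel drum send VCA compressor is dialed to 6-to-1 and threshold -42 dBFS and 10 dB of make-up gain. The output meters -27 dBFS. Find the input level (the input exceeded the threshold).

Remove make-up: -27 − 10 = -37 dBFS.
The compressed level sits -37 − (-42) = 5 dB over threshold.
Undo the ratio: input overshoot = 5 × 6 = 30 dB, giving input = -12 dBFS.

-12 dBFS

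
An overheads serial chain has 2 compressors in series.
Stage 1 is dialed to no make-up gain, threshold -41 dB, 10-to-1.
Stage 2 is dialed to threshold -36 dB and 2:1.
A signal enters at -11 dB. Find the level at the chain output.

Stage 1: 30 dB above -41 dB, reduced 10:1 to 3 dB above → -38 dB.
Stage 2: -38 dB is at or below the -36 dB threshold — no compression; output -38 dB.

-38 dB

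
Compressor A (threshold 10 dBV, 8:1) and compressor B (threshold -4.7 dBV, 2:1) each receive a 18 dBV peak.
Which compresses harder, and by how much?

B, by 4.35 dB

A: overshoot 8 dB → output overshoot 1 dB → GR 7 dB.
B: overshoot 22.7 dB → output overshoot 11.35 dB → GR 11.35 dB.
Difference: 4.35 dB in favour of B.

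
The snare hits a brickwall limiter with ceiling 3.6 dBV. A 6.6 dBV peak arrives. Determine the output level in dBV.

3.6 dBV

The limiter clamps the peak to its 3.6 dBV ceiling.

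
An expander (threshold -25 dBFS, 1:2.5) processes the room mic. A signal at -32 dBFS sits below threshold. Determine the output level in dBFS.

-42.5 dBFS

Below threshold, a 1:2.5 expander applies gain = (2.5−1)×(T − x) of attenuation.
(2.5−1) × 7 = 10.5 dB, so output = -32 − 10.5 = -42.5 dBFS.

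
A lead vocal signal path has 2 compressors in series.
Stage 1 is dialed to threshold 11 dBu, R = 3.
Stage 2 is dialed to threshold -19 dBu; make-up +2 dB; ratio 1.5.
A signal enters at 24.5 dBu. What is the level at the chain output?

6 dBu

Stage 1: 13.5 dB above 11 dBu, reduced 3:1 to 4.5 dB above → 15.5 dBu.
Stage 2: 34.5 dB above -19 dBu, reduced 1.5:1 to 23 dB above → 4 dBu; +2 dB make-up → 6 dBu.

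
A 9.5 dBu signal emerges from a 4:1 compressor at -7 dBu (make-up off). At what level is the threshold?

Input is 22 dB above T (since output overshoot × R = input overshoot: (-7 − T)·4 = 9.5 − T gives T = -12.5 dBu).
Check: -12.5 + (9.5 − (-12.5))/4 = -12.5 + 5.5 = -7 dBu. ✓

-12.5 dBu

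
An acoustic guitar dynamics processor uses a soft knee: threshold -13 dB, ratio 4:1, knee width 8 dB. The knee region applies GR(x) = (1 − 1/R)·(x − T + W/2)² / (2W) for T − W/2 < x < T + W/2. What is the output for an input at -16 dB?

-16.046875 dB

x − T + W/2 = -16 − (-13) + 4 = 1.
GR = (1 − 1/4) × 1² / 16 = 0.75 × 1 / 16 = 0.046875 dB.
Output = -16 − 0.046875 = -16.046875 dB.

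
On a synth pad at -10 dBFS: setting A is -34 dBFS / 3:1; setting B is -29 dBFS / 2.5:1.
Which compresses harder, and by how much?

A, by 4.6 dB

A: overshoot 24 dB → output overshoot 8 dB → GR 16 dB.
B: overshoot 19 dB → output overshoot 7.6 dB → GR 11.4 dB.
A applies 4.6 dB more gain reduction.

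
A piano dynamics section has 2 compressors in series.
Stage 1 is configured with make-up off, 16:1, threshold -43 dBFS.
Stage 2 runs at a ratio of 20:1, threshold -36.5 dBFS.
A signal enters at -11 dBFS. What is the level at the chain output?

Stage 1: overshoot 32 dB → 32/16 = 2 dB → -41 dBFS.
Stage 2: -41 dBFS ≤ -36.5 dBFS, so stage 2 doesn't engage; output -41 dBFS.

-41 dBFS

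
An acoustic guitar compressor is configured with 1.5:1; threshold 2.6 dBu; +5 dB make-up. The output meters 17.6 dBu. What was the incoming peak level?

17.6 dBu

Stripping the +5 dB make-up gives 12.6 dBu at the gain stage.
That's 10 dB above the 2.6 dBu threshold.
Undo the ratio: input overshoot = 10 × 1.5 = 15 dB, giving input = 17.6 dBu.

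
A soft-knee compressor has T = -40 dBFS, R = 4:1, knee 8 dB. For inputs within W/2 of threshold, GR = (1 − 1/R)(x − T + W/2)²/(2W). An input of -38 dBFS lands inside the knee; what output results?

x − T + W/2 = -38 − (-40) + 4 = 6.
GR = (1 − 1/4) × 6² / 16 = 0.75 × 36 / 16 = 1.6875 dB.
Output = -38 − 1.6875 = -39.6875 dBFS.

-39.6875 dBFS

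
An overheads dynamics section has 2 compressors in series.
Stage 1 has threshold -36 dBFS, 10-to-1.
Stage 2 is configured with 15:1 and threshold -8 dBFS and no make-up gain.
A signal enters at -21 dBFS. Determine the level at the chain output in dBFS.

-34.5 dBFS

Stage 1: 15 dB above -36 dBFS, reduced 10:1 to 1.5 dB above → -34.5 dBFS.
Stage 2: below threshold (-34.5 ≤ -8); passes unchanged; output -34.5 dBFS.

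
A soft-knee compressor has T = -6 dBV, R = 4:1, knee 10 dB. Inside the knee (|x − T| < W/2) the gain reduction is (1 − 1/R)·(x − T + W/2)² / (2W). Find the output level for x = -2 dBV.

-5.0375 dBV

x − T + W/2 = -2 − (-6) + 5 = 9.
GR = (1 − 1/4) × 9² / 20 = 0.75 × 81 / 20 = 3.0375 dB.
Output = -2 − 3.0375 = -5.0375 dBV.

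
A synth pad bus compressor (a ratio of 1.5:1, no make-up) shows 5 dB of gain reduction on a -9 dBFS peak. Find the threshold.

Input is 15 dB above T (since output overshoot × R = input overshoot: (-14 − T)·1.5 = -9 − T gives T = -24 dBFS).
Check: -24 + (-9 − (-24))/1.5 = -24 + 10 = -14 dBFS. ✓

-24 dBFS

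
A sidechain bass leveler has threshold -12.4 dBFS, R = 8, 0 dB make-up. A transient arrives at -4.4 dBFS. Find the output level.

-11.4 dBFS

Overshoot: -4.4 − (-12.4) = 8 dB.
The 8 dB excess becomes 1 dB after 8:1 reduction.
So the level is -12.4 + 1 = -11.4 dBFS.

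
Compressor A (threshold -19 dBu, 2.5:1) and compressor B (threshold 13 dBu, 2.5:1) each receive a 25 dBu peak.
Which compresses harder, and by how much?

A, by 19.2 dB

A: GR = 44 − 44/2.5 = 26.4 dB.
B: GR = 12 − 12/2.5 = 7.2 dB.
Difference: 19.2 dB in favour of A.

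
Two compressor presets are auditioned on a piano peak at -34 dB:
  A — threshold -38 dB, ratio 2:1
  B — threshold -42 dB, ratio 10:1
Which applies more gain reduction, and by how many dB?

A: GR = 4 − 4/2 = 2 dB.
B: GR = 8 − 8/10 = 7.2 dB.
B applies 5.2 dB more gain reduction.

B, by 5.2 dB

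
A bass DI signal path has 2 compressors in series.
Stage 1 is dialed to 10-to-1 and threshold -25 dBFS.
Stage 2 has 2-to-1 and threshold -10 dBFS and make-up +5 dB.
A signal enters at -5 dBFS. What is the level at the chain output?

-18 dBFS

Stage 1: 20 dB above -25 dBFS, reduced 10:1 to 2 dB above → -23 dBFS.
Stage 2: -23 dBFS is at or below the -10 dBFS threshold — no compression; make-up brings it to -18 dBFS.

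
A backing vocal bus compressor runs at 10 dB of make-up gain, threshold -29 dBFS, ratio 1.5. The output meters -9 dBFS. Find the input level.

-14 dBFS

Before make-up, the level was -9 − 10 = -19 dBFS.
That's 10 dB above the -29 dBFS threshold.
Before 1.5:1 compression the overshoot was 10 × 1.5 = 15 dB, so input = -29 + 15 = -14 dBFS.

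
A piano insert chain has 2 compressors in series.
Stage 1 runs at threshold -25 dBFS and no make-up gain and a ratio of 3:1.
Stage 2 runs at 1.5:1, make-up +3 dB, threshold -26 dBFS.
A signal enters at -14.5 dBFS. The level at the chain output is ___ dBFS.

-20 dBFS

Stage 1: 10.5 dB above -25 dBFS, reduced 3:1 to 3.5 dB above → -21.5 dBFS.
Stage 2: -21.5 dBFS is 4.5 dB over -26 dBFS; at 1.5:1 that becomes 3 dB over, giving -23 dBFS; +3 dB make-up → -20 dBFS.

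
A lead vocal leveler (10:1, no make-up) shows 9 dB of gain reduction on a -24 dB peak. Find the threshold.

Input is 10 dB above T (since output overshoot × R = input overshoot: (-33 − T)·10 = -24 − T gives T = -34 dB).
Check: -34 + (-24 − (-34))/10 = -34 + 1 = -33 dB. ✓

-34 dB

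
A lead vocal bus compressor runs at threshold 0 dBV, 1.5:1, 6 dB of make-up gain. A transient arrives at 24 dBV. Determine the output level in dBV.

22 dBV

Overshoot: 24 − 0 = 24 dB.
1.5:1 compression reduces that to 24/1.5 = 16 dB over.
Output = 0 + 16 = 16 dBV; make-up adds 6 dB, giving 22 dBV.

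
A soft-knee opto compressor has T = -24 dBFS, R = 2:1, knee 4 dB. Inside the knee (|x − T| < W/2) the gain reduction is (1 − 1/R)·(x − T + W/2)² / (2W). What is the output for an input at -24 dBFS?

x − T + W/2 = -24 − (-24) + 2 = 2.
GR = (1 − 1/2) × 2² / 8 = 0.5 × 4 / 8 = 0.25 dB.
Output = -24 − 0.25 = -24.25 dBFS.

-24.25 dBFS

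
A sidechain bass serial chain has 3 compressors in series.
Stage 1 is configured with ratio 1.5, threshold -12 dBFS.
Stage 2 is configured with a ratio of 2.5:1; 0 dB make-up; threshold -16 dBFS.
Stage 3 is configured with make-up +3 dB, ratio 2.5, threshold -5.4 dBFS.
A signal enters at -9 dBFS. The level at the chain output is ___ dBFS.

-10.6 dBFS

Stage 1: 3 dB above -12 dBFS, reduced 1.5:1 to 2 dB above → -10 dBFS.
Stage 2: -10 dBFS is 6 dB over -16 dBFS; at 2.5:1 that becomes 2.4 dB over, giving -13.6 dBFS.
Stage 3: below threshold (-13.6 ≤ -5.4); passes unchanged; make-up brings it to -10.6 dBFS.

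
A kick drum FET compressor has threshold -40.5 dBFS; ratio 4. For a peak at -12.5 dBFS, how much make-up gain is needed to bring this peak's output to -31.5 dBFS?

Overshoot 28 dB → 28/4 = 7 dB after compression, so the compressed level is -40.5 + 7 = -33.5 dBFS.
Make-up = target − compressed = -31.5 − (-33.5) = 2 dB.

2 dB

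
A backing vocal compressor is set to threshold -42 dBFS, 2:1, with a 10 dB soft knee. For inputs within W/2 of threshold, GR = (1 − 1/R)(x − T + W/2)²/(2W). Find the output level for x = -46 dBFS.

x − T + W/2 = -46 − (-42) + 5 = 1.
GR = (1 − 1/2) × 1² / 20 = 0.5 × 1 / 20 = 0.025 dB.
Output = -46 − 0.025 = -46.025 dBFS.

-46.025 dBFS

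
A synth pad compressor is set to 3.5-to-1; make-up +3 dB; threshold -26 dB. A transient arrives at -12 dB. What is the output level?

The input is 14 dB above the -26 dB threshold.
The 14 dB excess becomes 4 dB after 3.5:1 reduction.
So the level is -26 + 4 = -22 dB; make-up adds 3 dB, giving -19 dB.

-19 dB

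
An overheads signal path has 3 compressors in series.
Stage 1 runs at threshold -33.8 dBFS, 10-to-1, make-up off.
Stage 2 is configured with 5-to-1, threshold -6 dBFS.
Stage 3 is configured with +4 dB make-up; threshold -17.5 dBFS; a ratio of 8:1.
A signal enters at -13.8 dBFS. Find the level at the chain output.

-27.8 dBFS

Stage 1: overshoot 20 dB → 20/10 = 2 dB → -31.8 dBFS.
Stage 2: -31.8 dBFS ≤ -6 dBFS, so stage 2 doesn't engage; output -31.8 dBFS.
Stage 3: -31.8 dBFS is at or below the -17.5 dBFS threshold — no compression; make-up brings it to -27.8 dBFS.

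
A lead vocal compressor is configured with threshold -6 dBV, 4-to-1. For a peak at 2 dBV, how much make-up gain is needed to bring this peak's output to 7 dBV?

Overshoot 8 dB → 8/4 = 2 dB after compression, so the compressed level is -6 + 2 = -4 dBV.
Make-up = target − compressed = 7 − (-4) = 11 dB.

11 dB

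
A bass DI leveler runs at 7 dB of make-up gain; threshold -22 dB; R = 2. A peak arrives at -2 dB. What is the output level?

Overshoot: -2 − (-22) = 20 dB.
At 2:1 the overshoot is divided by 2, leaving 10 dB above threshold.
So the level is -22 + 10 = -12 dB; make-up adds 7 dB, giving -5 dB.

-5 dB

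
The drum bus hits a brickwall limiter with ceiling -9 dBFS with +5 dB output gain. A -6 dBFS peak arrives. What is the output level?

The limiter clamps the peak to its -9 dBFS ceiling.
Output gain then adds 5 dB: -9 + 5 = -4 dBFS.

-4 dBFS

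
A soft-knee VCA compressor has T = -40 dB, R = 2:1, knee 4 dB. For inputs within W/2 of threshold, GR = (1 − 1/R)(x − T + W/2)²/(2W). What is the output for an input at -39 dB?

-39.5625 dB

x − T + W/2 = -39 − (-40) + 2 = 3.
GR = (1 − 1/2) × 3² / 8 = 0.5 × 9 / 8 = 0.5625 dB.
Output = -39 − 0.5625 = -39.5625 dB.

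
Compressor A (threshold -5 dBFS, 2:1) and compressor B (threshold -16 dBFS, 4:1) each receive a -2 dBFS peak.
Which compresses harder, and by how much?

B, by 9 dB

A: overshoot 3 dB → output overshoot 1.5 dB → GR 1.5 dB.
B: overshoot 14 dB → output overshoot 3.5 dB → GR 10.5 dB.
B reduces 9 dB more.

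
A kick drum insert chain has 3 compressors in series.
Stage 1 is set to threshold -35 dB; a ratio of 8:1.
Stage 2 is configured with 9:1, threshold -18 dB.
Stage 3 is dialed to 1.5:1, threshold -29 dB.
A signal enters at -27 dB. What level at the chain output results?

-34 dB

Stage 1: -27 dB is 8 dB over -35 dB; at 8:1 that becomes 1 dB over, giving -34 dB.
Stage 2: -34 dB is at or below the -18 dB threshold — no compression; output -34 dB.
Stage 3: -34 dB is at or below the -29 dB threshold — no compression; output -34 dB.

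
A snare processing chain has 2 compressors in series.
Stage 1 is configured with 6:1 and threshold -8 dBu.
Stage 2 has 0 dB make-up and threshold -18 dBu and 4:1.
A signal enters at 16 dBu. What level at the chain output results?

-14.5 dBu

Stage 1: 16 dBu is 24 dB over -8 dBu; at 6:1 that becomes 4 dB over, giving -4 dBu.
Stage 2: -4 dBu is 14 dB over -18 dBu; at 4:1 that becomes 3.5 dB over, giving -14.5 dBu.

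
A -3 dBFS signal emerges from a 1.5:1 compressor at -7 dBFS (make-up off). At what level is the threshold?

-15 dBFS

Input is 12 dB above T (since output overshoot × R = input overshoot: (-7 − T)·1.5 = -3 − T gives T = -15 dBFS).
Check: -15 + (-3 − (-15))/1.5 = -15 + 8 = -7 dBFS. ✓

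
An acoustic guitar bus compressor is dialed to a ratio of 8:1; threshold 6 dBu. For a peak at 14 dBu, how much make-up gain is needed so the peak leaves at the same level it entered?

7 dB

Without make-up, output = threshold + overshoot/8 = 6 + 1 = 7 dBu.
Gap to target: 7 dB.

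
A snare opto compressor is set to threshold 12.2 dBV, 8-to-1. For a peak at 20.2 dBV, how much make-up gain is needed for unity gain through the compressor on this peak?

The peak compresses to 12.2 + 8/8 = 13.2 dBV.
To reach 20.2 dBV requires 20.2 − 13.2 = 7 dB of make-up.

7 dB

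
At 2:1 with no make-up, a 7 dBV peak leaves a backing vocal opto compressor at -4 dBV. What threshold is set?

-15 dBV

Input is 22 dB above T (since output overshoot × R = input overshoot: (-4 − T)·2 = 7 − T gives T = -15 dBV).
Check: -15 + (7 − (-15))/2 = -15 + 11 = -4 dBV. ✓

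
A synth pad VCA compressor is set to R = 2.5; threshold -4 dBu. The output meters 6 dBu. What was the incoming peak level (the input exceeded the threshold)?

21 dBu

The compressed level sits 6 − (-4) = 10 dB over threshold.
Input overshoot = R × output overshoot = 25 dB → input = -4 + 25 = 21 dBu.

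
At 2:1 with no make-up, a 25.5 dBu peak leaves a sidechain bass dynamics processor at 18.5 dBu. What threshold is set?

Input is 14 dB above T (since output overshoot × R = input overshoot: (18.5 − T)·2 = 25.5 − T gives T = 11.5 dBu).
Check: 11.5 + (25.5 − 11.5)/2 = 11.5 + 7 = 18.5 dBu. ✓

11.5 dBu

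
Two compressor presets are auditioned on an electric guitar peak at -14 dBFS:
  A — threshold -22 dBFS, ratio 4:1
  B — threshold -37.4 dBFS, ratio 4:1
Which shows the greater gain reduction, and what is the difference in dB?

A: GR = 8 − 8/4 = 6 dB.
B: GR = 23.4 − 23.4/4 = 17.55 dB.
Difference: 11.55 dB in favour of B.

B, by 11.55 dB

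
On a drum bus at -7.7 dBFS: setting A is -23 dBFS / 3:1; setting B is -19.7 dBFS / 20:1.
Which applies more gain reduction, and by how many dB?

A: GR = 15.3 − 15.3/3 = 10.2 dB.
B: GR = 12 − 12/20 = 11.4 dB.
B applies 1.2 dB more gain reduction.

B, by 1.2 dB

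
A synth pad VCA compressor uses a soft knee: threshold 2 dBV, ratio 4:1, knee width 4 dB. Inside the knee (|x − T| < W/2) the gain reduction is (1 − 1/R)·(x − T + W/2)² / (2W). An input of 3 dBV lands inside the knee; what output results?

2.15625 dBV

x − T + W/2 = 3 − 2 + 2 = 3.
GR = (1 − 1/4) × 3² / 8 = 0.75 × 9 / 8 = 0.84375 dB.
Output = 3 − 0.84375 = 2.15625 dBV.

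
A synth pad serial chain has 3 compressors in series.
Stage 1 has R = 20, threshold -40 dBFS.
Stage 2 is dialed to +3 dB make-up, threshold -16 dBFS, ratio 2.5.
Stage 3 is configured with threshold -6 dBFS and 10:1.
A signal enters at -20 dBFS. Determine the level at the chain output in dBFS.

Stage 1: -20 dBFS is 20 dB over -40 dBFS; at 20:1 that becomes 1 dB over, giving -39 dBFS.
Stage 2: below threshold (-39 ≤ -16); passes unchanged; make-up brings it to -36 dBFS.
Stage 3: -36 dBFS is at or below the -6 dBFS threshold — no compression; output -36 dBFS.

-36 dBFS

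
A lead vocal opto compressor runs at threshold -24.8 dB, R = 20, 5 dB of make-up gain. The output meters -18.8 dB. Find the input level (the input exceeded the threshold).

-4.8 dB

Before make-up, the level was -18.8 − 5 = -23.8 dB.
Post-compression overshoot = -23.8 − (-24.8) = 1 dB.
Before 20:1 compression the overshoot was 1 × 20 = 20 dB, so input = -24.8 + 20 = -4.8 dB.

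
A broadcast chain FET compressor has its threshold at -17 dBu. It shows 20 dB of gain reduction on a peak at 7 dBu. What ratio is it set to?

6:1

Input overshoot = 7 − (-17) = 24 dB.
Output overshoot = 24 − 20 = 4 dB.
Ratio = input overshoot / output overshoot = 24 / 4 = 6.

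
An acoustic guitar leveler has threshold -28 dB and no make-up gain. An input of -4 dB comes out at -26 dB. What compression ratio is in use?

Input overshoot = -4 − (-28) = 24 dB; output overshoot = -26 − (-28) = 2 dB.
Ratio = 24 / 2 = 12.

12:1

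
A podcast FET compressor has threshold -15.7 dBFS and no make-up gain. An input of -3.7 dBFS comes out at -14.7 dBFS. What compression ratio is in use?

12:1

Input overshoot = -3.7 − (-15.7) = 12 dB; output overshoot = -14.7 − (-15.7) = 1 dB.
Ratio = 12 / 1 = 12.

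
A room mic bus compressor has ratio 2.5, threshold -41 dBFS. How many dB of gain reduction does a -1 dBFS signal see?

-1 dBFS exceeds the threshold by 40 dB.
A 2.5:1 ratio leaves 16 dB of that excess.
GR = overshoot in − overshoot out = 40 − 16 = 24 dB.

24 dB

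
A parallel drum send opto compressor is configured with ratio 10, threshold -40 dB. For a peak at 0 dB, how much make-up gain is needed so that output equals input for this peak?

36 dB

Overshoot 40 dB → 40/10 = 4 dB after compression, so the compressed level is -40 + 4 = -36 dB.
Make-up = target − compressed = 0 − (-36) = 36 dB.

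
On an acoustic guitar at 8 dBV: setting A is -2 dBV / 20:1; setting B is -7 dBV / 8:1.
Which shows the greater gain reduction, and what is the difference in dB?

B, by 3.625 dB

A: overshoot 10 dB → output overshoot 0.5 dB → GR 9.5 dB.
B: overshoot 15 dB → output overshoot 1.875 dB → GR 13.125 dB.
B reduces 3.625 dB more.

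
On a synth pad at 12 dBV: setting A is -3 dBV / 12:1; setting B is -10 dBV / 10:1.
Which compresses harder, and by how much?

A: 15 dB over, compressed to 1.25 dB over, so 13.75 dB of GR.
B: 22 dB over, compressed to 2.2 dB over, so 19.8 dB of GR.
Difference: 6.05 dB in favour of B.

B, by 6.05 dB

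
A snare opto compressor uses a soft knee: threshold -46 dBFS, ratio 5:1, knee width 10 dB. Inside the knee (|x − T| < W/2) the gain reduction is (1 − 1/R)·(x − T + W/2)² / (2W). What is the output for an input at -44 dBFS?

x − T + W/2 = -44 − (-46) + 5 = 7.
GR = (1 − 1/5) × 7² / 20 = 0.8 × 49 / 20 = 1.96 dB.
Output = -44 − 1.96 = -45.96 dBFS.

-45.96 dBFS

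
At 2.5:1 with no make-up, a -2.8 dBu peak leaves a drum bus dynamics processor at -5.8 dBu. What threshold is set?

-7.8 dBu

Gain reduction = -2.8 − (-5.8) = 3 dB; output overshoot = GR / (R − 1) = 3 / 1.5 = 2 dB.
Threshold = output − output overshoot = -5.8 − 2 = -7.8 dBu.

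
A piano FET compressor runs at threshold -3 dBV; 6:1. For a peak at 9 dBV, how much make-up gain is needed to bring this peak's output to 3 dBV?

Overshoot 12 dB → 12/6 = 2 dB after compression, so the compressed level is -3 + 2 = -1 dBV.
Make-up = target − compressed = 3 − (-1) = 4 dB.

4 dB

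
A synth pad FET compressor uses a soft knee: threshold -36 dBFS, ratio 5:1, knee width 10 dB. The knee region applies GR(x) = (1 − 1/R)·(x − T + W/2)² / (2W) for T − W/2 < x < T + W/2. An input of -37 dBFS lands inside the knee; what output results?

-37.64 dBFS

x − T + W/2 = -37 − (-36) + 5 = 4.
GR = (1 − 1/5) × 4² / 20 = 0.8 × 16 / 20 = 0.64 dB.
Output = -37 − 0.64 = -37.64 dBFS.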